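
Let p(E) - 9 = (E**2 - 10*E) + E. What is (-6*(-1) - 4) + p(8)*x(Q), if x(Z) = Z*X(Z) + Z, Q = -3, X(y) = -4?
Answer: 11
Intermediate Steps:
p(E) = 9 + E**2 - 9*E (p(E) = 9 + ((E**2 - 10*E) + E) = 9 + (E**2 - 9*E) = 9 + E**2 - 9*E)
x(Z) = -3*Z (x(Z) = Z*(-4) + Z = -4*Z + Z = -3*Z)
(-6*(-1) - 4) + p(8)*x(Q) = (-6*(-1) - 4) + (9 + 8**2 - 9*8)*(-3*(-3)) = (6 - 4) + (9 + 64 - 72)*9 = 2 + 1*9 = 2 + 9 = 11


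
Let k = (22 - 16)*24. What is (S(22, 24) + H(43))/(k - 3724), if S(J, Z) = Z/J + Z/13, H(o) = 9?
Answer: -1707/511940 ≈ -0.0033344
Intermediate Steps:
k = 144 (k = 6*24 = 144)
S(J, Z) = Z/13 + Z/J (S(J, Z) = Z/J + Z*(1/13) = Z/J + Z/13 = Z/13 + Z/J)
(S(22, 24) + H(43))/(k - 3724) = (((1/13)*24 + 24/22) + 9)/(144 - 3724) = ((24/13 + 24*(1/22)) + 9)/(-3580) = ((24/13 + 12/11) + 9)*(-1/3580) = (420/143 + 9)*(-1/3580) = (1707/143)*(-1/3580) = -1707/511940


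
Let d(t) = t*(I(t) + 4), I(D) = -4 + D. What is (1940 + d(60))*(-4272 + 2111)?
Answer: -11971940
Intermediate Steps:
d(t) = t² (d(t) = t*((-4 + t) + 4) = t*t = t²)
(1940 + d(60))*(-4272 + 2111) = (1940 + 60²)*(-4272 + 2111) = (1940 + 3600)*(-2161) = 5540*(-2161) = -11971940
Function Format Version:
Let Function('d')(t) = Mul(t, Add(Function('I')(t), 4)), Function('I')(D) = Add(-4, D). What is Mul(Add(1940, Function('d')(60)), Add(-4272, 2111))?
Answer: -11971940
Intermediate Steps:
Function('d')(t) = Pow(t, 2) (Function('d')(t) = Mul(t, Add(Add(-4, t), 4)) = Mul(t, t) = Pow(t, 2))
Mul(Add(1940, Function('d')(60)), Add(-4272, 2111)) = Mul(Add(1940, Pow(60, 2)), Add(-4272, 2111)) = Mul(Add(1940, 3600), -2161) = Mul(5540, -2161) = -11971940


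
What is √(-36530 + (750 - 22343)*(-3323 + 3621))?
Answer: 2*I*√1617811 ≈ 2543.9*I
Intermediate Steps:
√(-36530 + (750 - 22343)*(-3323 + 3621)) = √(-36530 - 21593*298) = √(-36530 - 6434714) = √(-6471244) = 2*I*√1617811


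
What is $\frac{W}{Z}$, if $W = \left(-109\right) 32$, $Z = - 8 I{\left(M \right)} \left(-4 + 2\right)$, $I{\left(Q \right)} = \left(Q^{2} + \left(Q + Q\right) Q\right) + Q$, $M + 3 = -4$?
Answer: $- \frac{109}{70} \approx -1.5571$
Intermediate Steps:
$M = -7$ ($M = -3 - 4 = -7$)
$I{\left(Q \right)} = Q + 3 Q^{2}$ ($I{\left(Q \right)} = \left(Q^{2} + 2 Q Q\right) + Q = \left(Q^{2} + 2 Q^{2}\right) + Q = 3 Q^{2} + Q = Q + 3 Q^{2}$)
$Z = 2240$ ($Z = - 8 \left(- 7 \left(1 + 3 \left(-7\right)\right)\right) \left(-4 + 2\right) = - 8 \left(- 7 \left(1 - 21\right)\right) \left(-2\right) = - 8 \left(\left(-7\right) \left(-20\right)\right) \left(-2\right) = \left(-8\right) 140 \left(-2\right) = \left(-1120\right) \left(-2\right) = 2240$)
$W = -3488$
$\frac{W}{Z} = - \frac{3488}{2240} = \left(-3488\right) \frac{1}{2240} = - \frac{109}{70}$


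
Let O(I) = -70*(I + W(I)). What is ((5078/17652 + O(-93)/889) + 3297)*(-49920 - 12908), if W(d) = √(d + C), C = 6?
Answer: -116361996171178/560451 + 628280*I*√87/127 ≈ -2.0762e+8 + 46143.0*I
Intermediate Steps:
W(d) = √(6 + d) (W(d) = √(d + 6) = √(6 + d))
O(I) = -70*I - 70*√(6 + I) (O(I) = -70*(I + √(6 + I)) = -70*I - 70*√(6 + I))
((5078/17652 + O(-93)/889) + 3297)*(-49920 - 12908) = ((5078/17652 + (-70*(-93) - 70*√(6 - 93))/889) + 3297)*(-49920 - 12908) = ((5078*(1/17652) + (6510 - 70*I*√87)*(1/889)) + 3297)*(-62828) = ((2539/8826 + (6510 - 70*I*√87)*(1/889)) + 3297)*(-62828) = ((2539/8826 + (930/127 - 10*I*√87/127)) + 3297)*(-62828) = ((8530633/1120902 - 10*I*√87/127) + 3297)*(-62828) = (3704144527/1120902 - 10*I*√87/127)*(-62828) = -116361996171178/560451 + 628280*I*√87/127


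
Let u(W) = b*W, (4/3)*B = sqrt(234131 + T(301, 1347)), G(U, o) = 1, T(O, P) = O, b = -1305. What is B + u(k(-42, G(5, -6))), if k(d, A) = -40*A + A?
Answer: 50895 + 18*sqrt(407) ≈ 51258.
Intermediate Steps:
k(d, A) = -39*A
B = 18*sqrt(407) (B = 3*sqrt(234131 + 301)/4 = 3*sqrt(234432)/4 = 3*(24*sqrt(407))/4 = 18*sqrt(407) ≈ 363.14)
u(W) = -1305*W
B + u(k(-42, G(5, -6))) = 18*sqrt(407) - (-50895) = 18*sqrt(407) - 1305*(-39) = 18*sqrt(407) + 50895 = 50895 + 18*sqrt(407)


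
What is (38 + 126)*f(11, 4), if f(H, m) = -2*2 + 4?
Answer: 0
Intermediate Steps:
f(H, m) = 0 (f(H, m) = -4 + 4 = 0)
(38 + 126)*f(11, 4) = (38 + 126)*0 = 164*0 = 0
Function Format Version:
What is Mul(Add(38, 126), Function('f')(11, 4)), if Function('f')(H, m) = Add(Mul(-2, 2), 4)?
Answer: 0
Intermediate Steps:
Function('f')(H, m) = 0 (Function('f')(H, m) = Add(-4, 4) = 0)
Mul(Add(38, 126), Function('f')(11, 4)) = Mul(Add(38, 126), 0) = Mul(164, 0) = 0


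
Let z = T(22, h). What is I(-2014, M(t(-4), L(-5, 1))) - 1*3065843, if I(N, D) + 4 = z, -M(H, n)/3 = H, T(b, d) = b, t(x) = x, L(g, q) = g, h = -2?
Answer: -3065825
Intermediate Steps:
M(H, n) = -3*H
z = 22
I(N, D) = 18 (I(N, D) = -4 + 22 = 18)
I(-2014, M(t(-4), L(-5, 1))) - 1*3065843 = 18 - 1*3065843 = 18 - 3065843 = -3065825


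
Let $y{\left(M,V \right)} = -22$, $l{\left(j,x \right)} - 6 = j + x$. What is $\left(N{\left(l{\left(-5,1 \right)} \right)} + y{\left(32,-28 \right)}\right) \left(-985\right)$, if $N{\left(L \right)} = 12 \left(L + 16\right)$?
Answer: $-191090$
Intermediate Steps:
$l{\left(j,x \right)} = 6 + j + x$ ($l{\left(j,x \right)} = 6 + \left(j + x\right) = 6 + j + x$)
$N{\left(L \right)} = 192 + 12 L$ ($N{\left(L \right)} = 12 \left(16 + L\right) = 192 + 12 L$)
$\left(N{\left(l{\left(-5,1 \right)} \right)} + y{\left(32,-28 \right)}\right) \left(-985\right) = \left(\left(192 + 12 \left(6 - 5 + 1\right)\right) - 22\right) \left(-985\right) = \left(\left(192 + 12 \cdot 2\right) - 22\right) \left(-985\right) = \left(\left(192 + 24\right) - 22\right) \left(-985\right) = \left(216 - 22\right) \left(-985\right) = 194 \left(-985\right) = -191090$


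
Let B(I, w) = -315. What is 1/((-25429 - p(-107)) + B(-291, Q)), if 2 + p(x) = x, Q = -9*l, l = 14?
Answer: -1/25635 ≈ -3.9009e-5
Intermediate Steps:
Q = -126 (Q = -9*14 = -126)
p(x) = -2 + x
1/((-25429 - p(-107)) + B(-291, Q)) = 1/((-25429 - (-2 - 107)) - 315) = 1/((-25429 - 1*(-109)) - 315) = 1/((-25429 + 109) - 315) = 1/(-25320 - 315) = 1/(-25635) = -1/25635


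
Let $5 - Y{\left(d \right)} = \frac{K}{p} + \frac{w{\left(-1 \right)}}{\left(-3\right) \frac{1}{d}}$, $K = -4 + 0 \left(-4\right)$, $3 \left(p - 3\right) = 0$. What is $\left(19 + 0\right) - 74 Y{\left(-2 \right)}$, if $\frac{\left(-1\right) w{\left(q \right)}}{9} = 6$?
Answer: $- \frac{9341}{3} \approx -3113.7$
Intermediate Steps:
$p = 3$ ($p = 3 + \frac{1}{3} \cdot 0 = 3 + 0 = 3$)
$w{\left(q \right)} = -54$ ($w{\left(q \right)} = \left(-9\right) 6 = -54$)
$K = -4$ ($K = -4 + 0 = -4$)
$Y{\left(d \right)} = \frac{19}{3} - 18 d$ ($Y{\left(d \right)} = 5 - \left(- \frac{4}{3} - \frac{54}{\left(-3\right) \frac{1}{d}}\right) = 5 - \left(\left(-4\right) \frac{1}{3} - 54 \left(- \frac{d}{3}\right)\right) = 5 - \left(- \frac{4}{3} + 18 d\right) = \frac{19}{3} - 18 d$)
$\left(19 + 0\right) - 74 Y{\left(-2 \right)} = \left(19 + 0\right) - 74 \left(\frac{19}{3} - -36\right) = 19 - 74 \left(\frac{19}{3} + 36\right) = 19 - \frac{9398}{3} = - \frac{9341}{3}$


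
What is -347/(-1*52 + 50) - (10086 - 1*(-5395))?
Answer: -30615/2 ≈ -15308.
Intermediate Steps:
-347/(-1*52 + 50) - (10086 - 1*(-5395)) = -347/(-52 + 50) - (10086 + 5395) = -347/(-2) - 1*15481 = -347*(-½) - 15481 = 347/2 - 15481 = -30615/2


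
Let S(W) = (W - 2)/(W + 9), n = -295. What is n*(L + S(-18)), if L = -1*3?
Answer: 2065/9 ≈ 229.44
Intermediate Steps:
L = -3
S(W) = (-2 + W)/(9 + W)
n*(L + S(-18)) = -295*(-3 + (-2 - 18)/(9 - 18)) = -295*(-3 - 20/(-9)) = -295*(-3 - ⅑*(-20)) = -295*(-3 + 20/9) = -295*(-7/9) = 2065/9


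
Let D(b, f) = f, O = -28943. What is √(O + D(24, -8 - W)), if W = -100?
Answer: I*√28851 ≈ 169.86*I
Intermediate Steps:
√(O + D(24, -8 - W)) = √(-28943 + (-8 - 1*(-100))) = √(-28943 + (-8 + 100)) = √(-28943 + 92) = √(-28851) = I*√28851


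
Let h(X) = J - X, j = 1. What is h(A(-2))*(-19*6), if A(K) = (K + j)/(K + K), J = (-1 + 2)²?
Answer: -171/2 ≈ -85.500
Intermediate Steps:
J = 1 (J = 1² = 1)
A(K) = (1 + K)/(2*K) (A(K) = (K + 1)/(K + K) = (1 + K)/((2*K)) = (1 + K)*(1/(2*K)) = (1 + K)/(2*K))
h(X) = 1 - X
h(A(-2))*(-19*6) = (1 - (1 - 2)/(2*(-2)))*(-19*6) = (1 - (-1)*(-1)/(2*2))*(-114) = (1 - 1*¼)*(-114) = (1 - ¼)*(-114) = (¾)*(-114) = -171/2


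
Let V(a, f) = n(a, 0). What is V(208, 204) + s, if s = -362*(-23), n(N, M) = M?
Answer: 8326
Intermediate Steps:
V(a, f) = 0
s = 8326
V(208, 204) + s = 0 + 8326 = 8326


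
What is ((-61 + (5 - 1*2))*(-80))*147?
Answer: 682080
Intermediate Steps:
((-61 + (5 - 1*2))*(-80))*147 = ((-61 + (5 - 2))*(-80))*147 = ((-61 + 3)*(-80))*147 = -58*(-80)*147 = 4640*147 = 682080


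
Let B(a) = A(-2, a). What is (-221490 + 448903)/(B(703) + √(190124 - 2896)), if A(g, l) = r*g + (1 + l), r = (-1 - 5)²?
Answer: 35931254/53049 - 227413*√46807/106098 ≈ 213.59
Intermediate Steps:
r = 36 (r = (-6)² = 36)
A(g, l) = 1 + l + 36*g (A(g, l) = 36*g + (1 + l) = 1 + l + 36*g)
B(a) = -71 + a (B(a) = 1 + a + 36*(-2) = 1 + a - 72 = -71 + a)
(-221490 + 448903)/(B(703) + √(190124 - 2896)) = (-221490 + 448903)/((-71 + 703) + √(190124 - 2896)) = 227413/(632 + √187228) = 227413/(632 + 2*√46807)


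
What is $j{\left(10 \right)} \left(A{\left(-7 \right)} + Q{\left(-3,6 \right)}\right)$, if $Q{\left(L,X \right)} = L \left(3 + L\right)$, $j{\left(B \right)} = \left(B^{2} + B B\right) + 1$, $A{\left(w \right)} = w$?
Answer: $-1407$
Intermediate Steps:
$j{\left(B \right)} = 1 + 2 B^{2}$ ($j{\left(B \right)} = \left(B^{2} + B^{2}\right) + 1 = 2 B^{2} + 1 = 1 + 2 B^{2}$)
$j{\left(10 \right)} \left(A{\left(-7 \right)} + Q{\left(-3,6 \right)}\right) = \left(1 + 2 \cdot 10^{2}\right) \left(-7 - 3 \left(3 - 3\right)\right) = \left(1 + 2 \cdot 100\right) \left(-7 - 0\right) = \left(1 + 200\right) \left(-7 + 0\right) = 201 \left(-7\right) = -1407$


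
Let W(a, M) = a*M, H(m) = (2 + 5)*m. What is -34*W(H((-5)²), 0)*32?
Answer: 0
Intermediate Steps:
H(m) = 7*m
W(a, M) = M*a
-34*W(H((-5)²), 0)*32 = -0*7*(-5)²*32 = -0*7*25*32 = -0*175*32 = -34*0*32 = 0*32 = 0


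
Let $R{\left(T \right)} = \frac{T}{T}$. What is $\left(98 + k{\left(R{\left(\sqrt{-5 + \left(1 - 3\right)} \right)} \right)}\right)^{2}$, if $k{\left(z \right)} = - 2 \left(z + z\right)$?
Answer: $8836$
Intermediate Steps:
$R{\left(T \right)} = 1$
$k{\left(z \right)} = - 4 z$ ($k{\left(z \right)} = - 2 \cdot 2 z = - 4 z$)
$\left(98 + k{\left(R{\left(\sqrt{-5 + \left(1 - 3\right)} \right)} \right)}\right)^{2} = \left(98 - 4\right)^{2} = 94^{2} = 8836$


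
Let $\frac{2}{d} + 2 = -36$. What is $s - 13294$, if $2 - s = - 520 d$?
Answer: $- \frac{253068}{19} \approx -13319.0$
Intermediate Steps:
$d = - \frac{1}{19}$ ($d = \frac{2}{-2 - 36} = \frac{2}{-38} = 2 \left(- \frac{1}{38}\right) = - \frac{1}{19} \approx -0.052632$)
$s = - \frac{482}{19}$ ($s = 2 - \left(-520\right) \left(- \frac{1}{19}\right) = 2 - \frac{520}{19} = - \frac{482}{19} \approx -25.368$)
$s - 13294 = - \frac{482}{19} - 13294 = - \frac{253068}{19}$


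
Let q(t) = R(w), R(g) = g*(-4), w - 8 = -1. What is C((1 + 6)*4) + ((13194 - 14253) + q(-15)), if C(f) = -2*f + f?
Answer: -1115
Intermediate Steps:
w = 7 (w = 8 - 1 = 7)
R(g) = -4*g
q(t) = -28 (q(t) = -4*7 = -28)
C(f) = -f
C((1 + 6)*4) + ((13194 - 14253) + q(-15)) = -(1 + 6)*4 + ((13194 - 14253) - 28) = -7*4 + (-1059 - 28) = -1*28 - 1087 = -28 - 1087 = -1115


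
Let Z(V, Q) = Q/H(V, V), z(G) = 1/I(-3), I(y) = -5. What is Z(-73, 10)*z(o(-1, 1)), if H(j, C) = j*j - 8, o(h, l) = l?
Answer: -2/5321 ≈ -0.00037587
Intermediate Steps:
H(j, C) = -8 + j² (H(j, C) = j² - 8 = -8 + j²)
z(G) = -⅕ (z(G) = 1/(-5) = -⅕)
Z(V, Q) = Q/(-8 + V²)
Z(-73, 10)*z(o(-1, 1)) = (10/(-8 + (-73)²))*(-⅕) = (10/(-8 + 5329))*(-⅕) = (10/5321)*(-⅕) = -2/5321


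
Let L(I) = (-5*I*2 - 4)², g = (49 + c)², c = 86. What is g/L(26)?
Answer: 2025/7744 ≈ 0.26149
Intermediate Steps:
g = 18225 (g = (49 + 86)² = 135² = 18225)
L(I) = (-4 - 10*I)² (L(I) = (-10*I - 4)² = (-4 - 10*I)²)
g/L(26) = 18225/((4*(2 + 5*26)²)) = 18225/((4*(2 + 130)²)) = 18225/((4*132²)) = 18225/((4*17424)) = 18225/69696 = 18225*(1/69696) = 2025/7744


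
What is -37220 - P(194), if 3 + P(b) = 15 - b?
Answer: -37038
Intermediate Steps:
P(b) = 12 - b (P(b) = -3 + (15 - b) = 12 - b)
-37220 - P(194) = -37220 - (12 - 1*194) = -37220 - (12 - 194) = -37220 - 1*(-182) = -37220 + 182 = -37038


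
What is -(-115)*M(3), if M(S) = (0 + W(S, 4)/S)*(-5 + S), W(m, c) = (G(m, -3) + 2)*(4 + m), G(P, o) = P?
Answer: -8050/3 ≈ -2683.3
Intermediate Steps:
W(m, c) = (2 + m)*(4 + m) (W(m, c) = (m + 2)*(4 + m) = (2 + m)*(4 + m))
M(S) = (-5 + S)*(8 + S**2 + 6*S)/S (M(S) = (0 + (8 + S**2 + 6*S)/S)*(-5 + S) = ((8 + S**2 + 6*S)/S)*(-5 + S) = (-5 + S)*(8 + S**2 + 6*S)/S)
-(-115)*M(3) = -(-115)*(-22 + 3 + 3**2 - 40/3) = -(-115)*(-22 + 3 + 9 - 40*1/3) = -(-115)*(-22 + 3 + 9 - 40/3) = -(-115)*(-70)/3 = -1*8050/3 = -8050/3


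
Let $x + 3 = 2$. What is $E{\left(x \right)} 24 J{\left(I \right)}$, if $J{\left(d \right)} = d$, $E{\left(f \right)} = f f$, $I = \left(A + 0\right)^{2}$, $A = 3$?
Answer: $216$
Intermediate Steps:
$x = -1$ ($x = -3 + 2 = -1$)
$I = 9$ ($I = \left(3 + 0\right)^{2} = 3^{2} = 9$)
$E{\left(f \right)} = f^{2}$
$E{\left(x \right)} 24 J{\left(I \right)} = \left(-1\right)^{2} \cdot 24 \cdot 9 = 1 \cdot 24 \cdot 9 = 24 \cdot 9 = 216$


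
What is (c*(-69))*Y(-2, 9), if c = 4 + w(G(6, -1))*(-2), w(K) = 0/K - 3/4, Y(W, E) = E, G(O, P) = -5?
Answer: -6831/2 ≈ -3415.5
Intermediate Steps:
w(K) = -¾ (w(K) = 0 - 3*¼ = 0 - ¾ = -¾)
c = 11/2 (c = 4 - ¾*(-2) = 4 + 3/2 = 11/2 ≈ 5.5000)
(c*(-69))*Y(-2, 9) = ((11/2)*(-69))*9 = -759/2*9 = -6831/2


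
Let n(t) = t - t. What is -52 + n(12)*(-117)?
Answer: -52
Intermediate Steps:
n(t) = 0
-52 + n(12)*(-117) = -52 + 0*(-117) = -52 + 0 = -52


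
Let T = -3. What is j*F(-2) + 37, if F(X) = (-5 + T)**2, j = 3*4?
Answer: 805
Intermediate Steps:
j = 12
F(X) = 64 (F(X) = (-5 - 3)**2 = (-8)**2 = 64)
j*F(-2) + 37 = 12*64 + 37 = 768 + 37 = 805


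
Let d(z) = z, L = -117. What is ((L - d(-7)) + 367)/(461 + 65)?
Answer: 257/526 ≈ 0.48859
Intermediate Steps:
((L - d(-7)) + 367)/(461 + 65) = ((-117 - 1*(-7)) + 367)/(461 + 65) = ((-117 + 7) + 367)/526 = (-110 + 367)*(1/526) = 257*(1/526) = 257/526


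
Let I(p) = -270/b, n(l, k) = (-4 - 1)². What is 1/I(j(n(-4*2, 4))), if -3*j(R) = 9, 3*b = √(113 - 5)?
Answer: -√3/135 ≈ -0.012830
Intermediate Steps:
b = 2*√3 (b = √(113 - 5)/3 = √108/3 = (6*√3)/3 = 2*√3 ≈ 3.4641)
n(l, k) = 25 (n(l, k) = (-5)² = 25)
j(R) = -3 (j(R) = -⅓*9 = -3)
I(p) = -45*√3 (I(p) = -270*√3/6 = -45*√3)
1/I(j(n(-4*2, 4))) = 1/(-45*√3) = -√3/135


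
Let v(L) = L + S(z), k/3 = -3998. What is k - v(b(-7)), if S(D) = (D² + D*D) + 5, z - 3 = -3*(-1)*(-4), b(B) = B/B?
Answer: -12162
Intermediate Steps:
b(B) = 1
k = -11994 (k = 3*(-3998) = -11994)
z = -9 (z = 3 - 3*(-1)*(-4) = 3 + 3*(-4) = 3 - 12 = -9)
S(D) = 5 + 2*D² (S(D) = (D² + D²) + 5 = 2*D² + 5 = 5 + 2*D²)
v(L) = 167 + L (v(L) = L + (5 + 2*(-9)²) = L + (5 + 2*81) = L + (5 + 162) = L + 167 = 167 + L)
k - v(b(-7)) = -11994 - (167 + 1) = -11994 - 1*168 = -11994 - 168 = -12162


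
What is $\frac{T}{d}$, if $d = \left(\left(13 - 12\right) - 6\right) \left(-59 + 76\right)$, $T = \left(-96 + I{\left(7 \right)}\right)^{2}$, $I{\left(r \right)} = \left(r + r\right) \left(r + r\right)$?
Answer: $- \frac{2000}{17} \approx -117.65$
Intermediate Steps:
$I{\left(r \right)} = 4 r^{2}$ ($I{\left(r \right)} = 2 r 2 r = 4 r^{2}$)
$T = 10000$ ($T = \left(-96 + 4 \cdot 7^{2}\right)^{2} = \left(-96 + 4 \cdot 49\right)^{2} = \left(-96 + 196\right)^{2} = 100^{2} = 10000$)
$d = -85$ ($d = \left(1 - 6\right) 17 = \left(-5\right) 17 = -85$)
$\frac{T}{d} = \frac{10000}{-85} = 10000 \left(- \frac{1}{85}\right) = - \frac{2000}{17}$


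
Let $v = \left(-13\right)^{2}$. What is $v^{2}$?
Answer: $28561$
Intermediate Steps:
$v = 169$
$v^{2} = 169^{2} = 28561$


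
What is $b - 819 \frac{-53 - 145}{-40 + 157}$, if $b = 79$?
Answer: $1465$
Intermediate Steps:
$b - 819 \frac{-53 - 145}{-40 + 157} = 79 - 819 \frac{-53 - 145}{-40 + 157} = 79 - 819 \left(- \frac{198}{117}\right) = 79 - 819 \left(\left(-198\right) \frac{1}{117}\right) = 79 - -1386 = 79 + 1386 = 1465$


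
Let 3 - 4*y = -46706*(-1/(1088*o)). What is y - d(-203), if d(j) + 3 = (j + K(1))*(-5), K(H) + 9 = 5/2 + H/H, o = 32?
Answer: -72353593/69632 ≈ -1039.1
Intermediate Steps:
K(H) = -11/2 (K(H) = -9 + (5/2 + H/H) = -9 + (5*(1/2) + 1) = -9 + (5/2 + 1) = -9 + 7/2 = -11/2)
y = 28871/69632 (y = 3/4 - (-23353)/(2*((-1088*32))) = 3/4 - (-23353)/(2*(-34816)) = 3/4 - (-23353)*(-1)/(2*34816) = 3/4 - 1/4*23353/17408 = 3/4 - 23353/69632 = 28871/69632 ≈ 0.41462)
d(j) = 49/2 - 5*j (d(j) = -3 + (j - 11/2)*(-5) = -3 + (-11/2 + j)*(-5) = -3 + (55/2 - 5*j) = 49/2 - 5*j)
y - d(-203) = 28871/69632 - (49/2 - 5*(-203)) = 28871/69632 - (49/2 + 1015) = 28871/69632 - 1*2079/2 = 28871/69632 - 2079/2 = -72353593/69632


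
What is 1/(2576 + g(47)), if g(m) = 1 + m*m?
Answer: 1/4786 ≈ 0.00020894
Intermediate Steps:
g(m) = 1 + m²
1/(2576 + g(47)) = 1/(2576 + (1 + 47²)) = 1/(2576 + (1 + 2209)) = 1/(2576 + 2210) = 1/4786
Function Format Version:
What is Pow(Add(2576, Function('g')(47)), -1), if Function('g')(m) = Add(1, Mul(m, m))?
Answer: Rational(1, 4786) ≈ 0.00020894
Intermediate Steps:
Function('g')(m) = Add(1, Pow(m, 2))
Pow(Add(2576, Function('g')(47)), -1) = Pow(Add(2576, Add(1, Pow(47, 2))), -1) = Pow(Add(2576, Add(1, 2209)), -1) = Pow(Add(2576, 2210), -1) = Pow(4786, -1) = Rational(1, 4786)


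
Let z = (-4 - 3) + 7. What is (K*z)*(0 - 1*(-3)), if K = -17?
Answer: 0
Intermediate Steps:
z = 0 (z = -7 + 7 = 0)
(K*z)*(0 - 1*(-3)) = (-17*0)*(0 - 1*(-3)) = 0*(0 + 3) = 0*3 = 0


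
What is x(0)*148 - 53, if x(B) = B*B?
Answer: -53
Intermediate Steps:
x(B) = B²
x(0)*148 - 53 = 0²*148 - 53 = 0*148 - 53 = 0 - 53 = -53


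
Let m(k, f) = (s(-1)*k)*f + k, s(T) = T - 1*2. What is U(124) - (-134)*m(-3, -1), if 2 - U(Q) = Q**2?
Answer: -16982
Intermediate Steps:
s(T) = -2 + T (s(T) = T - 2 = -2 + T)
m(k, f) = k - 3*f*k (m(k, f) = ((-2 - 1)*k)*f + k = (-3*k)*f + k = -3*f*k + k = k - 3*f*k)
U(Q) = 2 - Q**2
U(124) - (-134)*m(-3, -1) = (2 - 1*124**2) - (-134)*(-3*(1 - 3*(-1))) = (2 - 1*15376) - (-134)*(-3*(1 + 3)) = (2 - 15376) - (-134)*(-3*4) = -15374 - (-134)*(-12) = -15374 - 1*1608 = -15374 - 1608 = -16982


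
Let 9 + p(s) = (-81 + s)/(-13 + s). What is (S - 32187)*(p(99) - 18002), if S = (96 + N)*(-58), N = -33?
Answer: 27757564224/43 ≈ 6.4552e+8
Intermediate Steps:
S = -3654 (S = (96 - 33)*(-58) = 63*(-58) = -3654)
p(s) = -9 + (-81 + s)/(-13 + s)
(S - 32187)*(p(99) - 18002) = (-3654 - 32187)*(4*(9 - 2*99)/(-13 + 99) - 18002) = -35841*(4*(9 - 198)/86 - 18002) = -35841*(4*(1/86)*(-189) - 18002) = -35841*(-378/43 - 18002) = -35841*(-774464/43) = 27757564224/43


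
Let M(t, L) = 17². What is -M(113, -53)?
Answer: -289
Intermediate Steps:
M(t, L) = 289
-M(113, -53) = -1*289 = -289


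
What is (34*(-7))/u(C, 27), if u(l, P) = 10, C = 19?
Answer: -119/5 ≈ -23.800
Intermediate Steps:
(34*(-7))/u(C, 27) = (34*(-7))/10 = -238*1/10 = -119/5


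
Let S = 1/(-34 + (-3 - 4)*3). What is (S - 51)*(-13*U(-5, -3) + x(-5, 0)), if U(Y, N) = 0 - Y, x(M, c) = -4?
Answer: 193614/55 ≈ 3520.3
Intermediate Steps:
U(Y, N) = -Y
S = -1/55 (S = 1/(-34 - 7*3) = 1/(-34 - 21) = 1/(-55) = -1/55 ≈ -0.018182)
(S - 51)*(-13*U(-5, -3) + x(-5, 0)) = (-1/55 - 51)*(-(-13)*(-5) - 4) = -2806*(-13*5 - 4)/55 = -2806*(-65 - 4)/55 = -2806/55*(-69) = 193614/55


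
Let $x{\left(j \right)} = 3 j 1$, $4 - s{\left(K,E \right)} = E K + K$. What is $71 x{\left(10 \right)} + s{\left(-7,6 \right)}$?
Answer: $2183$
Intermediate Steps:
$s{\left(K,E \right)} = 4 - K - E K$ ($s{\left(K,E \right)} = 4 - \left(E K + K\right) = 4 - \left(K + E K\right) = 4 - K - E K$)
$x{\left(j \right)} = 3 j$
$71 x{\left(10 \right)} + s{\left(-7,6 \right)} = 71 \cdot 3 \cdot 10 - \left(-11 - 42\right) = 71 \cdot 30 + \left(4 + 7 + 42\right) = 2130 + 53 = 2183$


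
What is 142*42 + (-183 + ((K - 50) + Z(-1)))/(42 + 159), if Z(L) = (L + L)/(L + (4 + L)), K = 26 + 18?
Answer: 1198574/201 ≈ 5963.1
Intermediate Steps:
K = 44
Z(L) = 2*L/(4 + 2*L) (Z(L) = (2*L)/(4 + 2*L) = 2*L/(4 + 2*L))
142*42 + (-183 + ((K - 50) + Z(-1)))/(42 + 159) = 142*42 + (-183 + ((44 - 50) - 1/(2 - 1)))/(42 + 159) = 5964 + (-183 + (-6 - 1/1))/201 = 5964 + (-183 + (-6 - 1*1))*(1/201) = 5964 + (-183 + (-6 - 1))*(1/201) = 5964 + (-183 - 7)*(1/201) = 5964 - 190*1/201 = 5964 - 190/201 = 1198574/201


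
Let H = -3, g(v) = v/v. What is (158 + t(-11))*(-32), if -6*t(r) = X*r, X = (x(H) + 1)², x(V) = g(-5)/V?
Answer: -137216/27 ≈ -5082.1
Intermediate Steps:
g(v) = 1
x(V) = 1/V
X = 4/9 (X = (1/(-3) + 1)² = (-⅓ + 1)² = (⅔)² = 4/9 ≈ 0.44444)
t(r) = -2*r/27
(158 + t(-11))*(-32) = (158 - 2/27*(-11))*(-32) = (158 + 22/27)*(-32) = (4288/27)*(-32) = -137216/27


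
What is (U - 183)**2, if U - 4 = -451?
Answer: 396900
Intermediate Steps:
U = -447 (U = 4 - 451 = -447)
(U - 183)**2 = (-447 - 183)**2 = (-630)**2 = 396900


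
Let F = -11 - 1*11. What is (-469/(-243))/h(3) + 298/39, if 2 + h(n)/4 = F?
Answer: 2311151/303264 ≈ 7.6209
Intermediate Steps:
F = -22 (F = -11 - 11 = -22)
h(n) = -96 (h(n) = -8 + 4*(-22) = -8 - 88 = -96)
(-469/(-243))/h(3) + 298/39 = -469/(-243)/(-96) + 298/39 = -469*(-1/243)*(-1/96) + 298*(1/39) = (469/243)*(-1/96) + 298/39 = -469/23328 + 298/39 = 2311151/303264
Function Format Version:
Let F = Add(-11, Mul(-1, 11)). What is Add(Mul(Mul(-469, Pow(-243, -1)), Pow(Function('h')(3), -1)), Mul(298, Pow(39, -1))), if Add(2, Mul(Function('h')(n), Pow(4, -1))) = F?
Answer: Rational(2311151, 303264) ≈ 7.6209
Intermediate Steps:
F = -22 (F = Add(-11, -11) = -22)
Function('h')(n) = -96 (Function('h')(n) = Add(-8, Mul(4, -22)) = Add(-8, -88) = -96)
Add(Mul(Mul(-469, Pow(-243, -1)), Pow(Function('h')(3), -1)), Mul(298, Pow(39, -1))) = Add(Mul(Mul(-469, Pow(-243, -1)), Pow(-96, -1)), Mul(298, Pow(39, -1))) = Add(Mul(Mul(-469, Rational(-1, 243)), Rational(-1, 96)), Mul(298, Rational(1, 39))) = Add(Mul(Rational(469, 243), Rational(-1, 96)), Rational(298, 39)) = Add(Rational(-469, 23328), Rational(298, 39)) = Rational(2311151, 303264)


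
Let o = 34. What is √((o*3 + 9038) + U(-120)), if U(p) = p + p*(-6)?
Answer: 2*√2435 ≈ 98.691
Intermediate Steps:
U(p) = -5*p (U(p) = p - 6*p = -5*p)
√((o*3 + 9038) + U(-120)) = √((34*3 + 9038) - 5*(-120)) = √((102 + 9038) + 600) = √(9140 + 600) = √9740 = 2*√2435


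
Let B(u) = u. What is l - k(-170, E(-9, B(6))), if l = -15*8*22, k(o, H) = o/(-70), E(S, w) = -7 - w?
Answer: -18497/7 ≈ -2642.4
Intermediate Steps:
k(o, H) = -o/70 (k(o, H) = o*(-1/70) = -o/70)
l = -2640 (l = -120*22 = -2640)
l - k(-170, E(-9, B(6))) = -2640 - (-1)*(-170)/70 = -2640 - 1*17/7 = -2640 - 17/7 = -18497/7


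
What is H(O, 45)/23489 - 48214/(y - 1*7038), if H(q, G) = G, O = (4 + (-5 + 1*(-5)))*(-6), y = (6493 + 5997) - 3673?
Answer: -1132418591/41786931 ≈ -27.100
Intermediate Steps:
y = 8817 (y = 12490 - 3673 = 8817)
O = 36 (O = (4 + (-5 - 5))*(-6) = (4 - 10)*(-6) = -6*(-6) = 36)
H(O, 45)/23489 - 48214/(y - 1*7038) = 45/23489 - 48214/(8817 - 1*7038) = 45*(1/23489) - 48214/(8817 - 7038) = 45/23489 - 48214/1779 = -1132418591/41786931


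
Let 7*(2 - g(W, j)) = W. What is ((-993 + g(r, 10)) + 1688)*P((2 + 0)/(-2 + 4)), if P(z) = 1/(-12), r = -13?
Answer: -1223/21 ≈ -58.238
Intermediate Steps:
g(W, j) = 2 - W/7
P(z) = -1/12
((-993 + g(r, 10)) + 1688)*P((2 + 0)/(-2 + 4)) = ((-993 + (2 - 1/7*(-13))) + 1688)*(-1/12) = ((-993 + (2 + 13/7)) + 1688)*(-1/12) = ((-993 + 27/7) + 1688)*(-1/12) = (-6924/7 + 1688)*(-1/12) = (4892/7)*(-1/12) = -1223/21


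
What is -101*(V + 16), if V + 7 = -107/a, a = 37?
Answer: -22826/37 ≈ -616.92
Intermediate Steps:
V = -366/37 (V = -7 - 107/37 = -366/37 ≈ -9.8919)
-101*(V + 16) = -101*(-366/37 + 16) = -101*226/37 = -22826/37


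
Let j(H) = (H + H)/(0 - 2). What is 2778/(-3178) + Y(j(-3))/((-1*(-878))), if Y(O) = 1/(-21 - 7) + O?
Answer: -4859327/5580568 ≈ -0.87076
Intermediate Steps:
j(H) = -H (j(H) = (2*H)/(-2) = (2*H)*(-½) = -H)
Y(O) = -1/28 + O (Y(O) = 1/(-28) + O = -1/28 + O)
2778/(-3178) + Y(j(-3))/((-1*(-878))) = 2778/(-3178) + (-1/28 - 1*(-3))/((-1*(-878))) = 2778*(-1/3178) + (-1/28 + 3)/878 = -1389/1589 + (83/28)*(1/878) = -1389/1589 + 83/24584 = -4859327/5580568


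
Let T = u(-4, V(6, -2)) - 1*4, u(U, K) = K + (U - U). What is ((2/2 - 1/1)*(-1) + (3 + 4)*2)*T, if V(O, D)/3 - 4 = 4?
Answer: 280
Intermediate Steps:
V(O, D) = 24 (V(O, D) = 12 + 3*4 = 12 + 12 = 24)
u(U, K) = K (u(U, K) = K + 0 = K)
T = 20 (T = 24 - 1*4 = 24 - 4 = 20)
((2/2 - 1/1)*(-1) + (3 + 4)*2)*T = ((2/2 - 1/1)*(-1) + (3 + 4)*2)*20 = ((2*(½) - 1*1)*(-1) + 7*2)*20 = ((1 - 1)*(-1) + 14)*20 = (0*(-1) + 14)*20 = (0 + 14)*20 = 14*20 = 280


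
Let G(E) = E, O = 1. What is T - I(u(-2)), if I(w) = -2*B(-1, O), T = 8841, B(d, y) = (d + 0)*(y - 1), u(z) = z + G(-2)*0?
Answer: 8841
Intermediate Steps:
u(z) = z (u(z) = z - 2*0 = z + 0 = z)
B(d, y) = d*(-1 + y)
I(w) = 0 (I(w) = -(-2)*(-1 + 1) = -(-2)*0 = -2*0 = 0)
T - I(u(-2)) = 8841 - 1*0 = 8841 + 0 = 8841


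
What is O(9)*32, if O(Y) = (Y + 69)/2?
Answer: 1248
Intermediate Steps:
O(Y) = 69/2 + Y/2 (O(Y) = (69 + Y)*(½) = 69/2 + Y/2)
O(9)*32 = (69/2 + (½)*9)*32 = (69/2 + 9/2)*32 = 39*32 = 1248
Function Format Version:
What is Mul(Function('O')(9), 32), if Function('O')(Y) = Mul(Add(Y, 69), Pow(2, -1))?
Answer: 1248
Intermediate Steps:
Function('O')(Y) = Add(Rational(69, 2), Mul(Rational(1, 2), Y)) (Function('O')(Y) = Mul(Add(69, Y), Rational(1, 2)) = Add(Rational(69, 2), Mul(Rational(1, 2), Y)))
Mul(Function('O')(9), 32) = Mul(Add(Rational(69, 2), Mul(Rational(1, 2), 9)), 32) = Mul(Add(Rational(69, 2), Rational(9, 2)), 32) = Mul(39, 32) = 1248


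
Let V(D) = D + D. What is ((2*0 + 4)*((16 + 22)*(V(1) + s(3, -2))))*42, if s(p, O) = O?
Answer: 0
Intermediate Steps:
V(D) = 2*D
((2*0 + 4)*((16 + 22)*(V(1) + s(3, -2))))*42 = ((2*0 + 4)*((16 + 22)*(2*1 - 2)))*42 = ((0 + 4)*(38*(2 - 2)))*42 = (4*(38*0))*42 = (4*0)*42 = 0*42 = 0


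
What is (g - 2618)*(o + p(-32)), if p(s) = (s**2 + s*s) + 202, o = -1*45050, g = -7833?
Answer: 447302800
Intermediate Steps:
o = -45050
p(s) = 202 + 2*s**2 (p(s) = (s**2 + s**2) + 202 = 2*s**2 + 202 = 202 + 2*s**2)
(g - 2618)*(o + p(-32)) = (-7833 - 2618)*(-45050 + (202 + 2*(-32)**2)) = -10451*(-45050 + (202 + 2*1024)) = -10451*(-45050 + (202 + 2048)) = -10451*(-45050 + 2250) = -10451*(-42800) = 447302800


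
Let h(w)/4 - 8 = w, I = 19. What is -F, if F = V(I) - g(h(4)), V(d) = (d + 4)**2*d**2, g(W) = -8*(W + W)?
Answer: -191737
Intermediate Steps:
h(w) = 32 + 4*w
g(W) = -16*W
V(d) = d**2*(4 + d)**2 (V(d) = (4 + d)**2*d**2 = d**2*(4 + d)**2)
F = 191737 (F = 19**2*(4 + 19)**2 - (-16)*(32 + 4*4) = 361*23**2 - (-16)*(32 + 16) = 361*529 - (-16)*48 = 190969 - 1*(-768) = 190969 + 768 = 191737)
-F = -1*191737 = -191737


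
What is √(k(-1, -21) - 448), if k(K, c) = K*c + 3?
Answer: 2*I*√106 ≈ 20.591*I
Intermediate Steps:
k(K, c) = 3 + K*c
√(k(-1, -21) - 448) = √((3 - 1*(-21)) - 448) = √((3 + 21) - 448) = √(24 - 448) = √(-424) = 2*I*√106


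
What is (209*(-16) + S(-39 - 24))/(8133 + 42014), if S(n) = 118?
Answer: -3226/50147 ≈ -0.064331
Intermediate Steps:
(209*(-16) + S(-39 - 24))/(8133 + 42014) = (209*(-16) + 118)/(8133 + 42014) = (-3344 + 118)/50147 = -3226*1/50147 = -3226/50147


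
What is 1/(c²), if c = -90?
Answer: 1/8100 ≈ 0.00012346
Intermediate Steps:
1/(c²) = 1/((-90)²) = 1/8100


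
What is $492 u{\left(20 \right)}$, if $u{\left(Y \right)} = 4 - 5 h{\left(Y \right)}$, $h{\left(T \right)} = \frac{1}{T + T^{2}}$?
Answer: $\frac{13735}{7} \approx 1962.1$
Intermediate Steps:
$u{\left(Y \right)} = 4 - \frac{5}{Y \left(1 + Y\right)}$ ($u{\left(Y \right)} = 4 - 5 \frac{1}{Y \left(1 + Y\right)} = 4 - \frac{5}{Y \left(1 + Y\right)}$)
$492 u{\left(20 \right)} = 492 \frac{-5 + 4 \cdot 20 \left(1 + 20\right)}{20 \left(1 + 20\right)} = 492 \frac{-5 + 4 \cdot 20 \cdot 21}{20 \cdot 21} = 492 \cdot \frac{1}{20} \cdot \frac{1}{21} \left(-5 + 1680\right) = 492 \cdot \frac{1}{20} \cdot \frac{1}{21} \cdot 1675 = 492 \cdot \frac{335}{84} = \frac{13735}{7}$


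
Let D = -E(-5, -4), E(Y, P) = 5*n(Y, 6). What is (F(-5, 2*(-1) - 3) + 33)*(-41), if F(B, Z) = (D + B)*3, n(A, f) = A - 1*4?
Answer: -6273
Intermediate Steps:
n(A, f) = -4 + A (n(A, f) = A - 4 = -4 + A)
E(Y, P) = -20 + 5*Y (E(Y, P) = 5*(-4 + Y) = -20 + 5*Y)
D = 45 (D = -(-20 + 5*(-5)) = -(-20 - 25) = -1*(-45) = 45)
F(B, Z) = 135 + 3*B (F(B, Z) = (45 + B)*3 = 135 + 3*B)
(F(-5, 2*(-1) - 3) + 33)*(-41) = ((135 + 3*(-5)) + 33)*(-41) = ((135 - 15) + 33)*(-41) = (120 + 33)*(-41) = 153*(-41) = -6273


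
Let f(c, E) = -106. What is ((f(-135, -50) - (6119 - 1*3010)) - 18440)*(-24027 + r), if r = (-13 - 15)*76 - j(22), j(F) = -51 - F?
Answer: 564805710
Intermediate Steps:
r = -2055 (r = (-13 - 15)*76 - (-51 - 1*22) = -28*76 - (-51 - 22) = -2128 - 1*(-73) = -2128 + 73 = -2055)
((f(-135, -50) - (6119 - 1*3010)) - 18440)*(-24027 + r) = ((-106 - (6119 - 1*3010)) - 18440)*(-24027 - 2055) = ((-106 - (6119 - 3010)) - 18440)*(-26082) = ((-106 - 1*3109) - 18440)*(-26082) = ((-106 - 3109) - 18440)*(-26082) = (-3215 - 18440)*(-26082) = -21655*(-26082) = 564805710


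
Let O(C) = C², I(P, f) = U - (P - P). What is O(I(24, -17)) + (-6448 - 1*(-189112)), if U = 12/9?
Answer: 1643992/9 ≈ 1.8267e+5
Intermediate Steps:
U = 4/3 (U = 12*(⅑) = 4/3 ≈ 1.3333)
I(P, f) = 4/3 (I(P, f) = 4/3 - (P - P) = 4/3 - 1*0 = 4/3 + 0 = 4/3)
O(I(24, -17)) + (-6448 - 1*(-189112)) = (4/3)² + (-6448 - 1*(-189112)) = 16/9 + (-6448 + 189112) = 16/9 + 182664 = 1643992/9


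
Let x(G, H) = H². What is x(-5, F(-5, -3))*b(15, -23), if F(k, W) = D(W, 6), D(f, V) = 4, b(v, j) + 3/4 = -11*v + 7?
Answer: -2540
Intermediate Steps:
b(v, j) = 25/4 - 11*v (b(v, j) = -¾ + (-11*v + 7) = -¾ + (7 - 11*v) = 25/4 - 11*v)
F(k, W) = 4
x(-5, F(-5, -3))*b(15, -23) = 4²*(25/4 - 11*15) = 16*(25/4 - 165) = 16*(-635/4) = -2540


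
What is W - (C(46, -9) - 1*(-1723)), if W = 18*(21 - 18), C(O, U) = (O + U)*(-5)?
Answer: -1484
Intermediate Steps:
C(O, U) = -5*O - 5*U
W = 54 (W = 18*3 = 54)
W - (C(46, -9) - 1*(-1723)) = 54 - ((-5*46 - 5*(-9)) - 1*(-1723)) = 54 - ((-230 + 45) + 1723) = 54 - (-185 + 1723) = 54 - 1*1538 = 54 - 1538 = -1484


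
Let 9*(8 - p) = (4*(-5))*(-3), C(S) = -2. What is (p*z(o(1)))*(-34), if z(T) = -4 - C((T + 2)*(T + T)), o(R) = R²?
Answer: 272/3 ≈ 90.667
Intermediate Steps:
z(T) = -2 (z(T) = -4 - 1*(-2) = -4 + 2 = -2)
p = 4/3 (p = 8 - 4*(-5)*(-3)/9 = 8 - (-20)*(-3)/9 = 8 - ⅑*60 = 8 - 20/3 = 4/3 ≈ 1.3333)
(p*z(o(1)))*(-34) = ((4/3)*(-2))*(-34) = -8/3*(-34) = 272/3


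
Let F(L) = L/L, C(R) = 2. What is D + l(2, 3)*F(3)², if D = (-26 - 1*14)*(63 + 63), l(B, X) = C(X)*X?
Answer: -5034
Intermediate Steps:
l(B, X) = 2*X
F(L) = 1
D = -5040 (D = (-26 - 14)*126 = -40*126 = -5040)
D + l(2, 3)*F(3)² = -5040 + (2*3)*1² = -5040 + 6*1 = -5040 + 6 = -5034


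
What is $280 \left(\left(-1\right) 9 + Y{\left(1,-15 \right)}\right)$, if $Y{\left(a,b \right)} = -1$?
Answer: $-2800$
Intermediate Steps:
$280 \left(\left(-1\right) 9 + Y{\left(1,-15 \right)}\right) = 280 \left(\left(-1\right) 9 - 1\right) = 280 \left(-9 - 1\right) = 280 \left(-10\right) = -2800$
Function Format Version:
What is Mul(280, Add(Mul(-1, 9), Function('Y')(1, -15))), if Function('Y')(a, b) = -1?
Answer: -2800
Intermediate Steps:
Mul(280, Add(Mul(-1, 9), Function('Y')(1, -15))) = Mul(280, Add(Mul(-1, 9), -1)) = Mul(280, Add(-9, -1)) = Mul(280, -10) = -2800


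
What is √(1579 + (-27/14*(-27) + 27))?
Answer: √324982/14 ≈ 40.719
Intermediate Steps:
√(1579 + (-27/14*(-27) + 27)) = √(1579 + (729/14 + 27)) = √(1579 + 1107/14) = √(23213/14) = √324982/14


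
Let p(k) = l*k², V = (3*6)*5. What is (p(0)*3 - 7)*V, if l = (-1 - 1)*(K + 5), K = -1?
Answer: -630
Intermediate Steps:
V = 90 (V = 18*5 = 90)
l = -8 (l = (-1 - 1)*(-1 + 5) = -2*4 = -8)
p(k) = -8*k²
(p(0)*3 - 7)*V = (-8*0²*3 - 7)*90 = (-8*0*3 - 7)*90 = (0*3 - 7)*90 = (0 - 7)*90 = -7*90 = -630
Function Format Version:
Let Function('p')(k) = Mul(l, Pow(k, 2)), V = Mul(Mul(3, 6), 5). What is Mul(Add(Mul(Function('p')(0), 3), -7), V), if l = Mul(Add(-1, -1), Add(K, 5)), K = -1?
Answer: -630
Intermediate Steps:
V = 90 (V = Mul(18, 5) = 90)
l = -8 (l = Mul(Add(-1, -1), Add(-1, 5)) = Mul(-2, 4) = -8)
Function('p')(k) = Mul(-8, Pow(k, 2))
Mul(Add(Mul(Function('p')(0), 3), -7), V) = Mul(Add(Mul(Mul(-8, Pow(0, 2)), 3), -7), 90) = Mul(Add(Mul(Mul(-8, 0), 3), -7), 90) = Mul(Add(Mul(0, 3), -7), 90) = Mul(Add(0, -7), 90) = Mul(-7, 90) = -630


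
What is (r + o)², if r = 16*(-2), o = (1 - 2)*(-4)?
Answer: 784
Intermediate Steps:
o = 4 (o = -1*(-4) = 4)
r = -32
(r + o)² = (-32 + 4)² = (-28)² = 784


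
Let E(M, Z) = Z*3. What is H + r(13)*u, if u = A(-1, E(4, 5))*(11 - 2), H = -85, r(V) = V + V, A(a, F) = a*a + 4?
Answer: 1085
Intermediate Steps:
E(M, Z) = 3*Z
A(a, F) = 4 + a² (A(a, F) = a² + 4 = 4 + a²)
r(V) = 2*V
u = 45 (u = (4 + (-1)²)*(11 - 2) = (4 + 1)*9 = 5*9 = 45)
H + r(13)*u = -85 + (2*13)*45 = -85 + 26*45 = -85 + 1170 = 1085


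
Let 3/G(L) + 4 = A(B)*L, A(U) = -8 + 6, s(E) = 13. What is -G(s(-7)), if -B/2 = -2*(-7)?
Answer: ⅒ ≈ 0.10000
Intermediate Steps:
B = -28 (B = -(-4)*(-7) = -2*14 = -28)
A(U) = -2
G(L) = 3/(-4 - 2*L)
-G(s(-7)) = -3/(2*(-2 - 1*13)) = -3/(2*(-2 - 13)) = -3/(2*(-15)) = -3*(-1)/(2*15) = -1*(-⅒) = ⅒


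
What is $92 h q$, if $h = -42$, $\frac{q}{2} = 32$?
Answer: $-247296$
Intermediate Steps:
$q = 64$ ($q = 2 \cdot 32 = 64$)
$92 h q = 92 \left(-42\right) 64 = \left(-3864\right) 64 = -247296$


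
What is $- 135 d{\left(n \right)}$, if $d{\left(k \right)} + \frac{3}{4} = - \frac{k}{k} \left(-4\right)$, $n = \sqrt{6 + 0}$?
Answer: $- \frac{1755}{4} \approx -438.75$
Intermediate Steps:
$n = \sqrt{6} \approx 2.4495$
$d{\left(k \right)} = \frac{13}{4}$ ($d{\left(k \right)} = - \frac{3}{4} - \frac{k}{k} \left(-4\right) = - \frac{3}{4} - 1 \left(-4\right) = - \frac{3}{4} - -4 = - \frac{3}{4} + 4 = \frac{13}{4}$)
$- 135 d{\left(n \right)} = \left(-135\right) \frac{13}{4} = - \frac{1755}{4}$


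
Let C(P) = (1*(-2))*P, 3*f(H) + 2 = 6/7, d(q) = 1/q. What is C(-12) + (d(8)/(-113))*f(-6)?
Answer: 56953/2373 ≈ 24.000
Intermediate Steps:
f(H) = -8/21 (f(H) = -2/3 + (6/7)/3 = -2/3 + (6*(1/7))/3 = -2/3 + (1/3)*(6/7) = -2/3 + 2/7 = -8/21)
C(P) = -2*P
C(-12) + (d(8)/(-113))*f(-6) = -2*(-12) + (1/(8*(-113)))*(-8/21) = 24 + ((1/8)*(-1/113))*(-8/21) = 24 - 1/904*(-8/21) = 24 + 1/2373 = 56953/2373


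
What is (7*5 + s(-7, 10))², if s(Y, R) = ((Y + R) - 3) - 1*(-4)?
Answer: 1521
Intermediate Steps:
s(Y, R) = 1 + R + Y (s(Y, R) = ((R + Y) - 3) + 4 = (-3 + R + Y) + 4 = 1 + R + Y)
(7*5 + s(-7, 10))² = (7*5 + (1 + 10 - 7))² = (35 + 4)² = 39² = 1521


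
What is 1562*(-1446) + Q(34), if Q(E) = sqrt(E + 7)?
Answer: -2258652 + sqrt(41) ≈ -2.2586e+6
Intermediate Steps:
Q(E) = sqrt(7 + E)
1562*(-1446) + Q(34) = 1562*(-1446) + sqrt(7 + 34) = -2258652 + sqrt(41)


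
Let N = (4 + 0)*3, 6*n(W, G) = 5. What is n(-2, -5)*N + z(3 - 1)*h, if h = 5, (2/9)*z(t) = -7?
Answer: -295/2 ≈ -147.50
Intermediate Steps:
n(W, G) = ⅚ (n(W, G) = (⅙)*5 = ⅚)
z(t) = -63/2 (z(t) = (9/2)*(-7) = -63/2)
N = 12 (N = 4*3 = 12)
n(-2, -5)*N + z(3 - 1)*h = (⅚)*12 - 63/2*5 = 10 - 315/2 = -295/2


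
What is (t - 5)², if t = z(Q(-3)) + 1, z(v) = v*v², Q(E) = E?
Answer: 961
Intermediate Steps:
z(v) = v³
t = -26 (t = (-3)³ + 1 = -27 + 1 = -26)
(t - 5)² = (-26 - 5)² = (-31)² = 961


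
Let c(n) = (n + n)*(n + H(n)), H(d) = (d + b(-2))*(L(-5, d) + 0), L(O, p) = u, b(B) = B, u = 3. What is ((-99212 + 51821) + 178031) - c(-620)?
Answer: -2952000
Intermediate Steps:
L(O, p) = 3
H(d) = -6 + 3*d (H(d) = (d - 2)*(3 + 0) = (-2 + d)*3 = -6 + 3*d)
c(n) = 2*n*(-6 + 4*n) (c(n) = (n + n)*(n + (-6 + 3*n)) = (2*n)*(-6 + 4*n) = 2*n*(-6 + 4*n))
((-99212 + 51821) + 178031) - c(-620) = ((-99212 + 51821) + 178031) - 4*(-620)*(-3 + 2*(-620)) = (-47391 + 178031) - 4*(-620)*(-3 - 1240) = 130640 - 4*(-620)*(-1243) = 130640 - 1*3082640 = 130640 - 3082640 = -2952000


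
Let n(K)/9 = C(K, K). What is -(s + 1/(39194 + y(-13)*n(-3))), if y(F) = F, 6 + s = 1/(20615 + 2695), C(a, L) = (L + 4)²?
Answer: 5465246833/910884870 ≈ 5.9999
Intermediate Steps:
C(a, L) = (4 + L)²
n(K) = 9*(4 + K)²
s = -139859/23310 (s = -6 + 1/(20615 + 2695) = -6 + 1/23310 = -139859/23310 ≈ -6.0000)
-(s + 1/(39194 + y(-13)*n(-3))) = -(-139859/23310 + 1/(39194 - 117*(4 - 3)²)) = -(-139859/23310 + 1/(39194 - 117*1²)) = -(-139859/23310 + 1/(39194 - 117)) = -(-139859/23310 + 1/39077) = -1*(-5465246833/910884870) = 5465246833/910884870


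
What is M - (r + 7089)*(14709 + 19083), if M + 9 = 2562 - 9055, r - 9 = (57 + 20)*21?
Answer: -294503782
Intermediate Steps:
r = 1626 (r = 9 + (57 + 20)*21 = 9 + 77*21 = 9 + 1617 = 1626)
M = -6502 (M = -9 + (2562 - 9055) = -9 - 6493 = -6502)
M - (r + 7089)*(14709 + 19083) = -6502 - (1626 + 7089)*(14709 + 19083) = -6502 - 8715*33792 = -6502 - 1*294497280 = -6502 - 294497280 = -294503782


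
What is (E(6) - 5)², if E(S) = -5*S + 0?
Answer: 1225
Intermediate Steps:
E(S) = -5*S
(E(6) - 5)² = (-5*6 - 5)² = (-30 - 5)² = (-35)² = 1225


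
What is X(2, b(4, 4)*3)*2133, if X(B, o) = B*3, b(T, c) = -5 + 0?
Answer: 12798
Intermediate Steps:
b(T, c) = -5
X(B, o) = 3*B
X(2, b(4, 4)*3)*2133 = (3*2)*2133 = 6*2133 = 12798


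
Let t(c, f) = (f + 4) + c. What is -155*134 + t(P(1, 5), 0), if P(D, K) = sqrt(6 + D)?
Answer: -20766 + sqrt(7) ≈ -20763.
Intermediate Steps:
t(c, f) = 4 + c + f (t(c, f) = (4 + f) + c = 4 + c + f)
-155*134 + t(P(1, 5), 0) = -155*134 + (4 + sqrt(6 + 1) + 0) = -20770 + (4 + sqrt(7) + 0) = -20770 + (4 + sqrt(7)) = -20766 + sqrt(7)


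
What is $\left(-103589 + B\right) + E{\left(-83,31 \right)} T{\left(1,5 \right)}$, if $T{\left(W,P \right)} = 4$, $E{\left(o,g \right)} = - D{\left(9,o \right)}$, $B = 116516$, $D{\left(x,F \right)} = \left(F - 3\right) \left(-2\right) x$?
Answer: $6735$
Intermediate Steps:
$D{\left(x,F \right)} = x \left(6 - 2 F\right)$ ($D{\left(x,F \right)} = \left(-3 + F\right) \left(-2\right) x = \left(6 - 2 F\right) x = x \left(6 - 2 F\right)$)
$E{\left(o,g \right)} = -54 + 18 o$ ($E{\left(o,g \right)} = - 2 \cdot 9 \left(3 - o\right) = - (54 - 18 o) = -54 + 18 o$)
$\left(-103589 + B\right) + E{\left(-83,31 \right)} T{\left(1,5 \right)} = \left(-103589 + 116516\right) + \left(-54 + 18 \left(-83\right)\right) 4 = 12927 + \left(-54 - 1494\right) 4 = 12927 - 6192 = 6735$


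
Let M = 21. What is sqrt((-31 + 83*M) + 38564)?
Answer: 2*sqrt(10069) ≈ 200.69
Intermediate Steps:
sqrt((-31 + 83*M) + 38564) = sqrt((-31 + 83*21) + 38564) = sqrt((-31 + 1743) + 38564) = sqrt(1712 + 38564) = sqrt(40276) = 2*sqrt(10069)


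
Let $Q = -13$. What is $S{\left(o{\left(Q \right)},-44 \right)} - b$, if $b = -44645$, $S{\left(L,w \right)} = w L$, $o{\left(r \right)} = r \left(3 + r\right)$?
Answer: $38925$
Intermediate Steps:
$S{\left(L,w \right)} = L w$
$S{\left(o{\left(Q \right)},-44 \right)} - b = - 13 \left(3 - 13\right) \left(-44\right) - -44645 = \left(-13\right) \left(-10\right) \left(-44\right) + 44645 = 130 \left(-44\right) + 44645 = -5720 + 44645 = 38925$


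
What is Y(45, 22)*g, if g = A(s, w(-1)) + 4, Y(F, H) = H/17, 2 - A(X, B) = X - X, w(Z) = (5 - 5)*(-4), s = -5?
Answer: 132/17 ≈ 7.7647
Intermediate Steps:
w(Z) = 0 (w(Z) = 0*(-4) = 0)
A(X, B) = 2 (A(X, B) = 2 - (X - X) = 2 - 1*0 = 2 + 0 = 2)
Y(F, H) = H/17 (Y(F, H) = H*(1/17) = H/17)
g = 6 (g = 2 + 4 = 6)
Y(45, 22)*g = ((1/17)*22)*6 = (22/17)*6 = 132/17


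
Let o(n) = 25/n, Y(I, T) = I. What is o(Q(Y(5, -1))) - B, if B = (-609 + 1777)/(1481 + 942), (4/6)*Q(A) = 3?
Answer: 110638/21807 ≈ 5.0735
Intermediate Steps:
Q(A) = 9/2 (Q(A) = (3/2)*3 = 9/2)
B = 1168/2423 ≈ 0.48205
o(Q(Y(5, -1))) - B = 25/(9/2) - 1*1168/2423 = 25*(2/9) - 1168/2423 = 50/9 - 1168/2423 = 110638/21807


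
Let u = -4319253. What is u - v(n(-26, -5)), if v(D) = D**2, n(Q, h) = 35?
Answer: -4320478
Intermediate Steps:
u - v(n(-26, -5)) = -4319253 - 1*35**2 = -4319253 - 1*1225 = -4319253 - 1225 = -4320478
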